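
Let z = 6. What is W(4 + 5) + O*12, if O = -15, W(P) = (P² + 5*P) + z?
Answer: -48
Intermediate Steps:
W(P) = 6 + P² + 5*P (W(P) = (P² + 5*P) + 6 = 6 + P² + 5*P)
W(4 + 5) + O*12 = (6 + (4 + 5)² + 5*(4 + 5)) - 15*12 = (6 + 9² + 5*9) - 180 = (6 + 81 + 45) - 180 = 132 - 180 = -48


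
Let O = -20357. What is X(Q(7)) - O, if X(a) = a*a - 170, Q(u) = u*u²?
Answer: 137836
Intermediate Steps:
Q(u) = u³
X(a) = -170 + a² (X(a) = a² - 170 = -170 + a²)
X(Q(7)) - O = (-170 + (7³)²) - 1*(-20357) = (-170 + 343²) + 20357 = (-170 + 117649) + 20357 = 117479 + 20357 = 137836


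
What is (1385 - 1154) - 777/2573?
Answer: 593586/2573 ≈ 230.70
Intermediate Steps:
(1385 - 1154) - 777/2573 = 231 - 777*1/2573 = 231 - 777/2573 = 593586/2573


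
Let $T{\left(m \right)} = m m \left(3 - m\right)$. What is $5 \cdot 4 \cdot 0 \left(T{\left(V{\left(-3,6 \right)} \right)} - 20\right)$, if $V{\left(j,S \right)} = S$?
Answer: $0$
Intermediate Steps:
$T{\left(m \right)} = m^{2} \left(3 - m\right)$
$5 \cdot 4 \cdot 0 \left(T{\left(V{\left(-3,6 \right)} \right)} - 20\right) = 5 \cdot 4 \cdot 0 \left(6^{2} \left(3 - 6\right) - 20\right) = 20 \cdot 0 \left(36 \left(3 - 6\right) - 20\right) = 0 \left(36 \left(-3\right) - 20\right) = 0 \left(-108 - 20\right) = 0 \left(-128\right) = 0$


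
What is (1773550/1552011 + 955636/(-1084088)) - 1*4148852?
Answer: -1745127877636850083/420629125242 ≈ -4.1489e+6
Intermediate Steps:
(1773550/1552011 + 955636/(-1084088)) - 1*4148852 = (1773550*(1/1552011) + 955636*(-1/1084088)) - 4148852 = (1773550/1552011 - 238909/271022) - 4148852 = 109881672101/420629125242 - 4148852 = -1745127877636850083/420629125242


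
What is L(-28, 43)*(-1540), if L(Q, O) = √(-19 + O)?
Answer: -3080*√6 ≈ -7544.4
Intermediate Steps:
L(-28, 43)*(-1540) = √(-19 + 43)*(-1540) = √24*(-1540) = (2*√6)*(-1540) = -3080*√6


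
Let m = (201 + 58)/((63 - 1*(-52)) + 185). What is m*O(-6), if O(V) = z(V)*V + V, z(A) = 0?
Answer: -259/50 ≈ -5.1800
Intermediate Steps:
m = 259/300 (m = 259/((63 + 52) + 185) = 259/(115 + 185) = 259/300 ≈ 0.86333)
O(V) = V (O(V) = 0*V + V = 0 + V = V)
m*O(-6) = (259/300)*(-6) = -259/50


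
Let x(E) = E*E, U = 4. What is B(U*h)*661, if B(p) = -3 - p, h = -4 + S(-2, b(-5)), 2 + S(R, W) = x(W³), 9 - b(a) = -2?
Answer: -4683993403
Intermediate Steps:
b(a) = 11 (b(a) = 9 - 1*(-2) = 9 + 2 = 11)
x(E) = E²
S(R, W) = -2 + W⁶ (S(R, W) = -2 + (W³)² = -2 + W⁶)
h = 1771555 (h = -4 + (-2 + 11⁶) = -4 + (-2 + 1771561) = -4 + 1771559 = 1771555)
B(U*h)*661 = (-3 - 4*1771555)*661 = (-3 - 1*7086220)*661 = (-3 - 7086220)*661 = -7086223*661 = -4683993403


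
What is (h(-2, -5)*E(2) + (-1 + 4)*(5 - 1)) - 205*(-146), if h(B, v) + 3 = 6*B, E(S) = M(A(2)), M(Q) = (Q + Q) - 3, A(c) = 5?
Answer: 29837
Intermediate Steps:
M(Q) = -3 + 2*Q (M(Q) = 2*Q - 3 = -3 + 2*Q)
E(S) = 7 (E(S) = -3 + 2*5 = -3 + 10 = 7)
h(B, v) = -3 + 6*B
(h(-2, -5)*E(2) + (-1 + 4)*(5 - 1)) - 205*(-146) = ((-3 + 6*(-2))*7 + (-1 + 4)*(5 - 1)) - 205*(-146) = ((-3 - 12)*7 + 3*4) + 29930 = (-15*7 + 12) + 29930 = (-105 + 12) + 29930 = -93 + 29930 = 29837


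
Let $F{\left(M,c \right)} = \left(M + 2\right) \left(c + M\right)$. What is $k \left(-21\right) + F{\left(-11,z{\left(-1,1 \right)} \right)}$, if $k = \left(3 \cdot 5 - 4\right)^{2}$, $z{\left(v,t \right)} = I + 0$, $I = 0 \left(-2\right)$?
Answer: $-2442$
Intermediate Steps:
$I = 0$
$z{\left(v,t \right)} = 0$ ($z{\left(v,t \right)} = 0 + 0 = 0$)
$k = 121$ ($k = \left(15 - 4\right)^{2} = 11^{2} = 121$)
$F{\left(M,c \right)} = \left(2 + M\right) \left(M + c\right)$
$k \left(-21\right) + F{\left(-11,z{\left(-1,1 \right)} \right)} = 121 \left(-21\right) + \left(\left(-11\right)^{2} + 2 \left(-11\right) + 2 \cdot 0 - 0\right) = -2541 + \left(121 - 22 + 0 + 0\right) = -2541 + 99 = -2442$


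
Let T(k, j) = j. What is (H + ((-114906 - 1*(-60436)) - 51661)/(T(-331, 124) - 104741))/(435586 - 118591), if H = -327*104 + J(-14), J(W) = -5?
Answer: -711646378/6632613183 ≈ -0.10730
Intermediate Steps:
H = -34013 (H = -327*104 - 5 = -34008 - 5 = -34013)
(H + ((-114906 - 1*(-60436)) - 51661)/(T(-331, 124) - 104741))/(435586 - 118591) = (-34013 + ((-114906 - 1*(-60436)) - 51661)/(124 - 104741))/(435586 - 118591) = (-34013 + ((-114906 + 60436) - 51661)/(-104617))/316995 = (-34013 + (-54470 - 51661)*(-1/104617))*(1/316995) = (-34013 - 106131*(-1/104617))*(1/316995) = (-34013 + 106131/104617)*(1/316995) = -3558231890/104617*1/316995 = -711646378/6632613183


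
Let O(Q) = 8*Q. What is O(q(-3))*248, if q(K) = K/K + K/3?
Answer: 0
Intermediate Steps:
q(K) = 1 + K/3 (q(K) = 1 + K*(⅓) = 1 + K/3)
O(q(-3))*248 = (8*(1 + (⅓)*(-3)))*248 = (8*(1 - 1))*248 = (8*0)*248 = 0*248 = 0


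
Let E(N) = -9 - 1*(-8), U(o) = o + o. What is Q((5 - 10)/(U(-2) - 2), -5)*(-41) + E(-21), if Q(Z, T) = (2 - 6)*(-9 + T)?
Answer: -2297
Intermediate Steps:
U(o) = 2*o
E(N) = -1 (E(N) = -9 + 8 = -1)
Q(Z, T) = 36 - 4*T (Q(Z, T) = -4*(-9 + T) = 36 - 4*T)
Q((5 - 10)/(U(-2) - 2), -5)*(-41) + E(-21) = (36 - 4*(-5))*(-41) - 1 = (36 + 20)*(-41) - 1 = 56*(-41) - 1 = -2296 - 1 = -2297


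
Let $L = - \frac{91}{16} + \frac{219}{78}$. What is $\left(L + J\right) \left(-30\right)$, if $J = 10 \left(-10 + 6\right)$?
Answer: $\frac{133785}{104} \approx 1286.4$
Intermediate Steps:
$L = - \frac{599}{208}$ ($L = \left(-91\right) \frac{1}{16} + 219 \cdot \frac{1}{78} = - \frac{91}{16} + \frac{73}{26} = - \frac{599}{208} \approx -2.8798$)
$J = -40$ ($J = 10 \left(-4\right) = -40$)
$\left(L + J\right) \left(-30\right) = \left(- \frac{599}{208} - 40\right) \left(-30\right) = \left(- \frac{8919}{208}\right) \left(-30\right) = \frac{133785}{104}$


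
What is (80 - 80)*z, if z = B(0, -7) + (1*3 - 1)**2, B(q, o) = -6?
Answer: 0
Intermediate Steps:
z = -2 (z = -6 + (1*3 - 1)**2 = -6 + (3 - 1)**2 = -6 + 2**2 = -6 + 4 = -2)
(80 - 80)*z = (80 - 80)*(-2) = 0*(-2) = 0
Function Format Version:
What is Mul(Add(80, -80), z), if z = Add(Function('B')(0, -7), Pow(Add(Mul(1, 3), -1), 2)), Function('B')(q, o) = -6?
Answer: 0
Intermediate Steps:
z = -2 (z = Add(-6, Pow(Add(Mul(1, 3), -1), 2)) = Add(-6, Pow(Add(3, -1), 2)) = Add(-6, Pow(2, 2)) = Add(-6, 4) = -2)
Mul(Add(80, -80), z) = Mul(Add(80, -80), -2) = Mul(0, -2) = 0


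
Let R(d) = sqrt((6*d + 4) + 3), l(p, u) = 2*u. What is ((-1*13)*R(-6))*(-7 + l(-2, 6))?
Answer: -65*I*sqrt(29) ≈ -350.04*I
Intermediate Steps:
R(d) = sqrt(7 + 6*d) (R(d) = sqrt((4 + 6*d) + 3) = sqrt(7 + 6*d))
((-1*13)*R(-6))*(-7 + l(-2, 6)) = ((-1*13)*sqrt(7 + 6*(-6)))*(-7 + 2*6) = (-13*sqrt(7 - 36))*(-7 + 12) = -13*I*sqrt(29)*5 = -65*I*sqrt(29)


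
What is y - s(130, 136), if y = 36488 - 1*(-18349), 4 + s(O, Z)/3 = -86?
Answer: 55107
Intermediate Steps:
s(O, Z) = -270 (s(O, Z) = -12 + 3*(-86) = -12 - 258 = -270)
y = 54837 (y = 36488 + 18349 = 54837)
y - s(130, 136) = 54837 - 1*(-270) = 54837 + 270 = 55107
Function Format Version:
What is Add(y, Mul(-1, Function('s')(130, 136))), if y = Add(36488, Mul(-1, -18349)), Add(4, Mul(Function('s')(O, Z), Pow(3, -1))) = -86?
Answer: 55107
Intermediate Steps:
Function('s')(O, Z) = -270 (Function('s')(O, Z) = Add(-12, Mul(3, -86)) = Add(-12, -258) = -270)
y = 54837 (y = Add(36488, 18349) = 54837)
Add(y, Mul(-1, Function('s')(130, 136))) = Add(54837, Mul(-1, -270)) = Add(54837, 270) = 55107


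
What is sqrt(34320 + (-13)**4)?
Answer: sqrt(62881) ≈ 250.76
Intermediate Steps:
sqrt(34320 + (-13)**4) = sqrt(34320 + 28561) = sqrt(62881)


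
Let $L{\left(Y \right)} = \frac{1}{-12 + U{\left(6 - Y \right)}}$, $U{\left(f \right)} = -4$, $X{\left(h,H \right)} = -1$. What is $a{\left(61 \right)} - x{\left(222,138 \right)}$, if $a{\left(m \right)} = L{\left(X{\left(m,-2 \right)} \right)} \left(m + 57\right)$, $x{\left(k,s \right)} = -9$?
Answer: $\frac{13}{8} \approx 1.625$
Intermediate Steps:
$L{\left(Y \right)} = - \frac{1}{16}$ ($L{\left(Y \right)} = \frac{1}{-12 - 4} = \frac{1}{-16} = - \frac{1}{16}$)
$a{\left(m \right)} = - \frac{57}{16} - \frac{m}{16}$ ($a{\left(m \right)} = - \frac{m + 57}{16} = - \frac{57 + m}{16} = - \frac{57}{16} - \frac{m}{16}$)
$a{\left(61 \right)} - x{\left(222,138 \right)} = \left(- \frac{57}{16} - \frac{61}{16}\right) - -9 = \left(- \frac{57}{16} - \frac{61}{16}\right) + 9 = - \frac{59}{8} + 9 = \frac{13}{8}$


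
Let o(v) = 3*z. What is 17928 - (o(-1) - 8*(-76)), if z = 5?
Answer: 17305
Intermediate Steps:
o(v) = 15 (o(v) = 3*5 = 15)
17928 - (o(-1) - 8*(-76)) = 17928 - (15 - 8*(-76)) = 17928 - (15 + 608) = 17928 - 1*623 = 17928 - 623 = 17305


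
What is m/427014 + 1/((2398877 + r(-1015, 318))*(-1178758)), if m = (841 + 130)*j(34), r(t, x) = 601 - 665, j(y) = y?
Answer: 6667931939296753/86245238054761254 ≈ 0.077314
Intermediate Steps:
r(t, x) = -64
m = 33014 (m = (841 + 130)*34 = 971*34 = 33014)
m/427014 + 1/((2398877 + r(-1015, 318))*(-1178758)) = 33014/427014 + 1/((2398877 - 64)*(-1178758)) = 33014*(1/427014) - 1/1178758/2398813 = 16507/213507 + (1/2398813)*(-1/1178758) = 16507/213507 - 1/2827620014254 = 6667931939296753/86245238054761254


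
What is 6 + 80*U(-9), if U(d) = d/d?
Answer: 86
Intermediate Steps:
U(d) = 1
6 + 80*U(-9) = 6 + 80*1 = 6 + 80 = 86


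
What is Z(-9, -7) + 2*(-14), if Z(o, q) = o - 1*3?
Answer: -40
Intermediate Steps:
Z(o, q) = -3 + o (Z(o, q) = o - 3 = -3 + o)
Z(-9, -7) + 2*(-14) = (-3 - 9) + 2*(-14) = -12 - 28 = -40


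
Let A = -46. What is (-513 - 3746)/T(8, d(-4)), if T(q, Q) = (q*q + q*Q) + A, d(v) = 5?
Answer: -4259/58 ≈ -73.431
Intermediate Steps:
T(q, Q) = -46 + q² + Q*q (T(q, Q) = (q*q + q*Q) - 46 = (q² + Q*q) - 46 = -46 + q² + Q*q)
(-513 - 3746)/T(8, d(-4)) = (-513 - 3746)/(-46 + 8² + 5*8) = -4259/(-46 + 64 + 40) = -4259/58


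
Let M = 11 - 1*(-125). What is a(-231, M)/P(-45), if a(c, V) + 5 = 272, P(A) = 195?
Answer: 89/65 ≈ 1.3692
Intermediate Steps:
M = 136 (M = 11 + 125 = 136)
a(c, V) = 267 (a(c, V) = -5 + 272 = 267)
a(-231, M)/P(-45) = 267/195 = 267*(1/195) = 89/65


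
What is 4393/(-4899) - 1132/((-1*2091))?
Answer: -17585/49487 ≈ -0.35535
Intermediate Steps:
4393/(-4899) - 1132/((-1*2091)) = 4393*(-1/4899) - 1132/(-2091) = -191/213 - 1132*(-1/2091) = -191/213 + 1132/2091 = -17585/49487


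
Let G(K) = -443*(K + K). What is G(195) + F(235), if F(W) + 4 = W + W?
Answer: -172304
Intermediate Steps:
F(W) = -4 + 2*W (F(W) = -4 + (W + W) = -4 + 2*W)
G(K) = -886*K
G(195) + F(235) = -886*195 + (-4 + 2*235) = -172770 + (-4 + 470) = -172770 + 466 = -172304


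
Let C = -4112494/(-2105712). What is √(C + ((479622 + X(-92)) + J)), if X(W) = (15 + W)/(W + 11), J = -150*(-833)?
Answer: √167543690264530034/526428 ≈ 777.54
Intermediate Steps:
J = 124950
X(W) = (15 + W)/(11 + W)
C = 2056247/1052856 (C = -4112494*(-1/2105712) = 2056247/1052856 ≈ 1.9530)
√(C + ((479622 + X(-92)) + J)) = √(2056247/1052856 + ((479622 + (15 - 92)/(11 - 92)) + 124950)) = √(2056247/1052856 + ((479622 - 77/(-81)) + 124950)) = √(2056247/1052856 + ((479622 - 1/81*(-77)) + 124950)) = √(2056247/1052856 + ((479622 + 77/81) + 124950)) = √(2056247/1052856 + (38849459/81 + 124950)) = √(2056247/1052856 + 48970409/81) = √(5728772832679/9475704) = √167543690264530034/526428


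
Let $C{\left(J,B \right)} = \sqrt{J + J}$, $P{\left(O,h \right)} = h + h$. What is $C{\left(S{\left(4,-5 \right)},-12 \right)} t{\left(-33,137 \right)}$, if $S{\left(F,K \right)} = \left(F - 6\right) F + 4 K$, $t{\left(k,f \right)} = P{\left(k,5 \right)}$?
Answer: $20 i \sqrt{14} \approx 74.833 i$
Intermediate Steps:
$P{\left(O,h \right)} = 2 h$
$t{\left(k,f \right)} = 10$ ($t{\left(k,f \right)} = 2 \cdot 5 = 10$)
$S{\left(F,K \right)} = 4 K + F \left(-6 + F\right)$ ($S{\left(F,K \right)} = \left(F - 6\right) F + 4 K = \left(-6 + F\right) F + 4 K = F \left(-6 + F\right) + 4 K = 4 K + F \left(-6 + F\right)$)
$C{\left(J,B \right)} = \sqrt{2} \sqrt{J}$ ($C{\left(J,B \right)} = \sqrt{2 J} = \sqrt{2} \sqrt{J}$)
$C{\left(S{\left(4,-5 \right)},-12 \right)} t{\left(-33,137 \right)} = \sqrt{2} \sqrt{4^{2} - 24 + 4 \left(-5\right)} 10 = \sqrt{2} \sqrt{16 - 24 - 20} \cdot 10 = \sqrt{2} \sqrt{-28} \cdot 10 = \sqrt{2} \cdot 2 i \sqrt{7} \cdot 10 = 2 i \sqrt{14} \cdot 10 = 20 i \sqrt{14}$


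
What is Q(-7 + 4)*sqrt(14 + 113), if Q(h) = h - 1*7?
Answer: -10*sqrt(127) ≈ -112.69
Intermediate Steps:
Q(h) = -7 + h (Q(h) = h - 7 = -7 + h)
Q(-7 + 4)*sqrt(14 + 113) = (-7 + (-7 + 4))*sqrt(14 + 113) = (-7 - 3)*sqrt(127) = -10*sqrt(127)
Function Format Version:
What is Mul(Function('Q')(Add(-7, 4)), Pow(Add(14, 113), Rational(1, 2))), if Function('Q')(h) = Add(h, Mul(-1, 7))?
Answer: Mul(-10, Pow(127, Rational(1, 2))) ≈ -112.69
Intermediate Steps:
Function('Q')(h) = Add(-7, h) (Function('Q')(h) = Add(h, -7) = Add(-7, h))
Mul(Function('Q')(Add(-7, 4)), Pow(Add(14, 113), Rational(1, 2))) = Mul(Add(-7, Add(-7, 4)), Pow(Add(14, 113), Rational(1, 2))) = Mul(Add(-7, -3), Pow(127, Rational(1, 2))) = Mul(-10, Pow(127, Rational(1, 2)))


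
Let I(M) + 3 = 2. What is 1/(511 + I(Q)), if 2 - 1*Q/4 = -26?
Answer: 1/510 ≈ 0.0019608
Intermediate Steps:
Q = 112 (Q = 8 - 4*(-26) = 8 + 104 = 112)
I(M) = -1 (I(M) = -3 + 2 = -1)
1/(511 + I(Q)) = 1/(511 - 1) = 1/510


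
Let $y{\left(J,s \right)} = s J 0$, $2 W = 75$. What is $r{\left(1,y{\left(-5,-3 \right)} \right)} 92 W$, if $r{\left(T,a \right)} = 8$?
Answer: $27600$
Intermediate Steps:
$W = \frac{75}{2}$ ($W = \frac{1}{2} \cdot 75 = \frac{75}{2} \approx 37.5$)
$y{\left(J,s \right)} = 0$ ($y{\left(J,s \right)} = J s 0 = 0$)
$r{\left(1,y{\left(-5,-3 \right)} \right)} 92 W = 8 \cdot 92 \cdot \frac{75}{2} = 736 \cdot \frac{75}{2} = 27600$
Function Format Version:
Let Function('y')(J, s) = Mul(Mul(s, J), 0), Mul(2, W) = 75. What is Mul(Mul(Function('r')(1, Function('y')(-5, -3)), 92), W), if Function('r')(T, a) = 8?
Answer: 27600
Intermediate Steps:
W = Rational(75, 2) (W = Mul(Rational(1, 2), 75) = Rational(75, 2) ≈ 37.500)
Function('y')(J, s) = 0 (Function('y')(J, s) = Mul(Mul(J, s), 0) = 0)
Mul(Mul(Function('r')(1, Function('y')(-5, -3)), 92), W) = Mul(Mul(8, 92), Rational(75, 2)) = Mul(736, Rational(75, 2)) = 27600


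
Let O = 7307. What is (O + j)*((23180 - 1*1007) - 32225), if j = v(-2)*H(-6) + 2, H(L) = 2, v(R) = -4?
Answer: -73389652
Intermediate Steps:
j = -6 (j = -4*2 + 2 = -8 + 2 = -6)
(O + j)*((23180 - 1*1007) - 32225) = (7307 - 6)*((23180 - 1*1007) - 32225) = 7301*((23180 - 1007) - 32225) = 7301*(22173 - 32225) = 7301*(-10052) = -73389652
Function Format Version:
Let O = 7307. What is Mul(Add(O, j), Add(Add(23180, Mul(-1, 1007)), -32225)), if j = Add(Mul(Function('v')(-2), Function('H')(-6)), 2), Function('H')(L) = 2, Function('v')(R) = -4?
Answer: -73389652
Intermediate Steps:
j = -6 (j = Add(Mul(-4, 2), 2) = Add(-8, 2) = -6)
Mul(Add(O, j), Add(Add(23180, Mul(-1, 1007)), -32225)) = Mul(Add(7307, -6), Add(Add(23180, Mul(-1, 1007)), -32225)) = Mul(7301, Add(Add(23180, -1007), -32225)) = Mul(7301, Add(22173, -32225)) = Mul(7301, -10052) = -73389652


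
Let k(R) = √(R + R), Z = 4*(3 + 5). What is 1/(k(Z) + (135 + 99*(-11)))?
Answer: -1/946 ≈ -0.0010571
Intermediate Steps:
Z = 32 (Z = 4*8 = 32)
k(R) = √2*√R (k(R) = √(2*R) = √2*√R)
1/(k(Z) + (135 + 99*(-11))) = 1/(√2*√32 + (135 + 99*(-11))) = 1/(√2*(4*√2) + (135 - 1089)) = 1/(8 - 954) = 1/(-946) = -1/946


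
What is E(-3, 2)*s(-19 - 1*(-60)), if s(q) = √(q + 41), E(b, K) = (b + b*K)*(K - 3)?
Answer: 9*√82 ≈ 81.498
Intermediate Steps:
E(b, K) = (-3 + K)*(b + K*b) (E(b, K) = (b + K*b)*(-3 + K) = (-3 + K)*(b + K*b))
s(q) = √(41 + q)
E(-3, 2)*s(-19 - 1*(-60)) = (-3*(-3 + 2² - 2*2))*√(41 + (-19 - 1*(-60))) = (-3*(-3 + 4 - 4))*√(41 + (-19 + 60)) = (-3*(-3))*√(41 + 41) = 9*√82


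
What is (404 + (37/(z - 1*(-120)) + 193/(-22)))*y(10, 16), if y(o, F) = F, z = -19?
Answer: 7032072/1111 ≈ 6329.5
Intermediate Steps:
(404 + (37/(z - 1*(-120)) + 193/(-22)))*y(10, 16) = (404 + (37/(-19 - 1*(-120)) + 193/(-22)))*16 = (404 + (37/(-19 + 120) + 193*(-1/22)))*16 = (404 + (37/101 - 193/22))*16 = (404 - 18679/2222)*16 = (879009/2222)*16 = 7032072/1111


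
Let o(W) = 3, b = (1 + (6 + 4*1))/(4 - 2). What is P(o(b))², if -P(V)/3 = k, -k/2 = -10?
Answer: 3600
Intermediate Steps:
b = 11/2 (b = (1 + (6 + 4))/2 = (1 + 10)*(½) = 11*(½) = 11/2 ≈ 5.5000)
k = 20 (k = -2*(-10) = 20)
P(V) = -60 (P(V) = -3*20 = -60)
P(o(b))² = (-60)² = 3600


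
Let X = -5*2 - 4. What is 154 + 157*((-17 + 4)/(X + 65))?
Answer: 5813/51 ≈ 113.98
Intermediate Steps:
X = -14 (X = -10 - 4 = -14)
154 + 157*((-17 + 4)/(X + 65)) = 154 + 157*((-17 + 4)/(-14 + 65)) = 154 + 157*(-13/51) = 154 - 2041/51 = 5813/51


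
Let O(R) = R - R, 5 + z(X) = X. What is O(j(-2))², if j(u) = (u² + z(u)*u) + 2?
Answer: 0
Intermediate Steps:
z(X) = -5 + X
j(u) = 2 + u² + u*(-5 + u) (j(u) = (u² + (-5 + u)*u) + 2 = (u² + u*(-5 + u)) + 2 = 2 + u² + u*(-5 + u))
O(R) = 0
O(j(-2))² = 0² = 0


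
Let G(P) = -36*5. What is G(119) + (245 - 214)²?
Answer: 781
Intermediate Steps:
G(P) = -180
G(119) + (245 - 214)² = -180 + (245 - 214)² = -180 + 31² = -180 + 961 = 781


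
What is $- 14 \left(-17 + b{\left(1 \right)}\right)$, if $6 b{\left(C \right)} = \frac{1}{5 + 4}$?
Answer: $\frac{6419}{27} \approx 237.74$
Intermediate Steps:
$b{\left(C \right)} = \frac{1}{54}$ ($b{\left(C \right)} = \frac{1}{6 \left(5 + 4\right)} = \frac{1}{6 \cdot 9} = \frac{1}{6} \cdot \frac{1}{9} = \frac{1}{54}$)
$- 14 \left(-17 + b{\left(1 \right)}\right) = - 14 \left(-17 + \frac{1}{54}\right) = \left(-14\right) \left(- \frac{917}{54}\right) = \frac{6419}{27}$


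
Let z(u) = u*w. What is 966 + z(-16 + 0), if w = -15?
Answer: 1206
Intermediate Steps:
z(u) = -15*u (z(u) = u*(-15) = -15*u)
966 + z(-16 + 0) = 966 - 15*(-16 + 0) = 966 - 15*(-16) = 966 + 240 = 1206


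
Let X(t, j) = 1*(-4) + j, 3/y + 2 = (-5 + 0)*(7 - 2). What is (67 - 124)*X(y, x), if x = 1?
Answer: 171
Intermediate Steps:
y = -⅑ (y = 3/(-2 + (-5 + 0)*(7 - 2)) = 3/(-2 - 5*5) = 3/(-2 - 25) = 3/(-27) = 3*(-1/27) = -⅑ ≈ -0.11111)
X(t, j) = -4 + j
(67 - 124)*X(y, x) = (67 - 124)*(-4 + 1) = -57*(-3) = 171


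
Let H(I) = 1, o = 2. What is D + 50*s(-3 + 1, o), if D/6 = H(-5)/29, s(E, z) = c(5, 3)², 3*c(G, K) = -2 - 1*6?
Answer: 92854/261 ≈ 355.76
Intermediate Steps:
c(G, K) = -8/3 (c(G, K) = (-2 - 1*6)/3 = (-2 - 6)/3 = (⅓)*(-8) = -8/3)
s(E, z) = 64/9 (s(E, z) = (-8/3)² = 64/9)
D = 6/29 (D = 6*(1/29) = 6/29 ≈ 0.20690)
D + 50*s(-3 + 1, o) = 6/29 + 50*(64/9) = 6/29 + 3200/9 = 92854/261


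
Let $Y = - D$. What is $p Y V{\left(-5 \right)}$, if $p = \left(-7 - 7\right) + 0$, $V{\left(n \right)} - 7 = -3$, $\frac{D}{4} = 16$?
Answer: $3584$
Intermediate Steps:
$D = 64$ ($D = 4 \cdot 16 = 64$)
$V{\left(n \right)} = 4$ ($V{\left(n \right)} = 7 - 3 = 4$)
$p = -14$ ($p = -14 + 0 = -14$)
$Y = -64$ ($Y = \left(-1\right) 64 = -64$)
$p Y V{\left(-5 \right)} = \left(-14\right) \left(-64\right) 4 = 896 \cdot 4 = 3584$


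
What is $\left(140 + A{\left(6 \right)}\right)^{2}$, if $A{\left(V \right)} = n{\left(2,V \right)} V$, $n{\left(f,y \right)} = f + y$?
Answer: $35344$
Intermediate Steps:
$A{\left(V \right)} = V \left(2 + V\right)$ ($A{\left(V \right)} = \left(2 + V\right) V = V \left(2 + V\right)$)
$\left(140 + A{\left(6 \right)}\right)^{2} = \left(140 + 6 \left(2 + 6\right)\right)^{2} = \left(140 + 6 \cdot 8\right)^{2} = \left(140 + 48\right)^{2} = 188^{2} = 35344$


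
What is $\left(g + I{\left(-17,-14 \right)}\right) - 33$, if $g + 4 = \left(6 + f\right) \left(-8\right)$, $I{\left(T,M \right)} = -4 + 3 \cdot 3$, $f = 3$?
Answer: $-104$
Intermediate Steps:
$I{\left(T,M \right)} = 5$ ($I{\left(T,M \right)} = -4 + 9 = 5$)
$g = -76$ ($g = -4 + \left(6 + 3\right) \left(-8\right) = -4 + 9 \left(-8\right) = -4 - 72 = -76$)
$\left(g + I{\left(-17,-14 \right)}\right) - 33 = \left(-76 + 5\right) - 33 = -71 - 33 = -104$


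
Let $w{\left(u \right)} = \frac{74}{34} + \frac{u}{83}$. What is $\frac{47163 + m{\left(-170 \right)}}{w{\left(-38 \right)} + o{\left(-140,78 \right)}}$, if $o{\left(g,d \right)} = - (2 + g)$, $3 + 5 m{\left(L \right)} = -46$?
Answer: $\frac{332665826}{985715} \approx 337.49$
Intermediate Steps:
$m{\left(L \right)} = - \frac{49}{5}$ ($m{\left(L \right)} = - \frac{3}{5} + \frac{1}{5} \left(-46\right) = - \frac{3}{5} - \frac{46}{5} = - \frac{49}{5}$)
$w{\left(u \right)} = \frac{37}{17} + \frac{u}{83}$ ($w{\left(u \right)} = 74 \cdot \frac{1}{34} + u \frac{1}{83} = \frac{37}{17} + \frac{u}{83}$)
$o{\left(g,d \right)} = -2 - g$
$\frac{47163 + m{\left(-170 \right)}}{w{\left(-38 \right)} + o{\left(-140,78 \right)}} = \frac{47163 - \frac{49}{5}}{\left(\frac{37}{17} + \frac{1}{83} \left(-38\right)\right) - -138} = \frac{235766}{5 \left(\left(\frac{37}{17} - \frac{38}{83}\right) + \left(-2 + 140\right)\right)} = \frac{235766}{5 \left(\frac{2425}{1411} + 138\right)} = \frac{235766}{5 \cdot \frac{197143}{1411}} = \frac{235766}{5} \cdot \frac{1411}{197143} = \frac{332665826}{985715}$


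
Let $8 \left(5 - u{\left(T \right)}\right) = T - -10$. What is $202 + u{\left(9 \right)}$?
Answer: $\frac{1637}{8} \approx 204.63$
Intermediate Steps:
$u{\left(T \right)} = \frac{15}{4} - \frac{T}{8}$ ($u{\left(T \right)} = 5 - \frac{T - -10}{8} = 5 - \frac{T + 10}{8} = 5 - \frac{10 + T}{8} = 5 - \left(\frac{5}{4} + \frac{T}{8}\right) = \frac{15}{4} - \frac{T}{8}$)
$202 + u{\left(9 \right)} = 202 + \left(\frac{15}{4} - \frac{9}{8}\right) = 202 + \frac{21}{8} = \frac{1637}{8}$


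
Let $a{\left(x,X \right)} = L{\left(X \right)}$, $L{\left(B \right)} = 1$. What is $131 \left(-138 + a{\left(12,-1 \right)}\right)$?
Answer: $-17947$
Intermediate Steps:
$a{\left(x,X \right)} = 1$
$131 \left(-138 + a{\left(12,-1 \right)}\right) = 131 \left(-138 + 1\right) = 131 \left(-137\right) = -17947$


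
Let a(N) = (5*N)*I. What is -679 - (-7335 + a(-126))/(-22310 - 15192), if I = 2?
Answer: -25472453/37502 ≈ -679.23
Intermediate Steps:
a(N) = 10*N (a(N) = (5*N)*2 = 10*N)
-679 - (-7335 + a(-126))/(-22310 - 15192) = -679 - (-7335 + 10*(-126))/(-22310 - 15192) = -679 - (-7335 - 1260)/(-37502) = -679 - (-8595)*(-1)/37502 = -679 - 1*8595/37502 = -679 - 8595/37502 = -25472453/37502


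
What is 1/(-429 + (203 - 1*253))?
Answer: -1/479 ≈ -0.0020877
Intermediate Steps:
1/(-429 + (203 - 1*253)) = 1/(-429 + (203 - 253)) = 1/(-429 - 50) = 1/(-479) = -1/479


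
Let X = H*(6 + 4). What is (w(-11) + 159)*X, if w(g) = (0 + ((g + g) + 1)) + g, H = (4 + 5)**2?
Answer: 102870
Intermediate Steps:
H = 81 (H = 9**2 = 81)
X = 810 (X = 81*(6 + 4) = 81*10 = 810)
w(g) = 1 + 3*g (w(g) = (0 + (2*g + 1)) + g = (0 + (1 + 2*g)) + g = (1 + 2*g) + g = 1 + 3*g)
(w(-11) + 159)*X = ((1 + 3*(-11)) + 159)*810 = ((1 - 33) + 159)*810 = (-32 + 159)*810 = 127*810 = 102870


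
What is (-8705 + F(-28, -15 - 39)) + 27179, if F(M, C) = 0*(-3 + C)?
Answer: 18474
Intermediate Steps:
F(M, C) = 0
(-8705 + F(-28, -15 - 39)) + 27179 = (-8705 + 0) + 27179 = -8705 + 27179 = 18474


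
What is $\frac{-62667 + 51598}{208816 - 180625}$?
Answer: $- \frac{11069}{28191} \approx -0.39264$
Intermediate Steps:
$\frac{-62667 + 51598}{208816 - 180625} = - \frac{11069}{28191}$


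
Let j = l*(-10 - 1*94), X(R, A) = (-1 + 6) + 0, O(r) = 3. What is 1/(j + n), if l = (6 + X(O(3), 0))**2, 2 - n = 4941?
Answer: -1/17523 ≈ -5.7068e-5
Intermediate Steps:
n = -4939 (n = 2 - 1*4941 = 2 - 4941 = -4939)
X(R, A) = 5 (X(R, A) = 5 + 0 = 5)
l = 121 (l = (6 + 5)**2 = 11**2 = 121)
j = -12584 (j = 121*(-10 - 1*94) = 121*(-10 - 94) = 121*(-104) = -12584)
1/(j + n) = 1/(-12584 - 4939) = 1/(-17523) = -1/17523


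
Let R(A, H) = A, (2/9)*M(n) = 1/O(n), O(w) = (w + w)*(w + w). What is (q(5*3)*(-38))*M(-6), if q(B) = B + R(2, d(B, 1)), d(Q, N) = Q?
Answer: -323/16 ≈ -20.188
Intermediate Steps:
O(w) = 4*w**2 (O(w) = (2*w)*(2*w) = 4*w**2)
M(n) = 9/(8*n**2) (M(n) = 9/(2*((4*n**2))) = 9*(1/(4*n**2))/2 = 9/(8*n**2))
q(B) = 2 + B (q(B) = B + 2 = 2 + B)
(q(5*3)*(-38))*M(-6) = ((2 + 5*3)*(-38))*((9/8)/(-6)**2) = ((2 + 15)*(-38))*((9/8)*(1/36)) = (17*(-38))*(1/32) = -646*1/32 = -323/16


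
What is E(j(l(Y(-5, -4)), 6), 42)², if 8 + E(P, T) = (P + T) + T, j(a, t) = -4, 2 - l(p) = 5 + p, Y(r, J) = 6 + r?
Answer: 5184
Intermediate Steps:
l(p) = -3 - p (l(p) = 2 - (5 + p) = 2 + (-5 - p) = -3 - p)
E(P, T) = -8 + P + 2*T (E(P, T) = -8 + ((P + T) + T) = -8 + (P + 2*T) = -8 + P + 2*T)
E(j(l(Y(-5, -4)), 6), 42)² = (-8 - 4 + 2*42)² = (-8 - 4 + 84)² = 72² = 5184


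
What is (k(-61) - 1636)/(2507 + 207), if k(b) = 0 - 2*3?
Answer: -821/1357 ≈ -0.60501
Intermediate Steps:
k(b) = -6 (k(b) = 0 - 6 = -6)
(k(-61) - 1636)/(2507 + 207) = (-6 - 1636)/(2507 + 207) = -1642/2714 = -1642*1/2714 = -821/1357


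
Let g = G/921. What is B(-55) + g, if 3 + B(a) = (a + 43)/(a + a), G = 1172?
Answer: -81979/50655 ≈ -1.6184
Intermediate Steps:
B(a) = -3 + (43 + a)/(2*a) (B(a) = -3 + (a + 43)/(a + a) = -3 + (43 + a)/((2*a)) = -3 + (43 + a)*(1/(2*a)) = -3 + (43 + a)/(2*a))
g = 1172/921 ≈ 1.2725
B(-55) + g = (½)*(43 - 5*(-55))/(-55) + 1172/921 = (½)*(-1/55)*(43 + 275) + 1172/921 = (½)*(-1/55)*318 + 1172/921 = -159/55 + 1172/921 = -81979/50655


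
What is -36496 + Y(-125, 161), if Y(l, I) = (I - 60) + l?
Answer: -36520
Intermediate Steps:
Y(l, I) = -60 + I + l (Y(l, I) = (-60 + I) + l = -60 + I + l)
-36496 + Y(-125, 161) = -36496 + (-60 + 161 - 125) = -36496 - 24 = -36520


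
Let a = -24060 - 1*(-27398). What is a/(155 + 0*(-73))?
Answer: 3338/155 ≈ 21.535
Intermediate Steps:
a = 3338 (a = -24060 + 27398 = 3338)
a/(155 + 0*(-73)) = 3338/(155 + 0*(-73)) = 3338/(155 + 0) = 3338/155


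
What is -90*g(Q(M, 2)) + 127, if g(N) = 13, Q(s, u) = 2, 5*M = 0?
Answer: -1043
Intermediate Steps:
M = 0 (M = (⅕)*0 = 0)
-90*g(Q(M, 2)) + 127 = -90*13 + 127 = -1170 + 127 = -1043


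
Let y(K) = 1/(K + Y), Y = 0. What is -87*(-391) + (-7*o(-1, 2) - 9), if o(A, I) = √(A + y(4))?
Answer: 34008 - 7*I*√3/2 ≈ 34008.0 - 6.0622*I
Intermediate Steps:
y(K) = 1/K (y(K) = 1/(K + 0) = 1/K)
o(A, I) = √(¼ + A) (o(A, I) = √(A + 1/4) = √(A + ¼) = √(¼ + A))
-87*(-391) + (-7*o(-1, 2) - 9) = -87*(-391) + (-7*√(1 + 4*(-1))/2 - 9) = 34017 + (-7*√(1 - 4)/2 - 9) = 34017 + (-7*√(-3)/2 - 9) = 34017 + (-7*I*√3/2 - 9) = 34017 + (-9 - 7*I*√3/2) = 34008 - 7*I*√3/2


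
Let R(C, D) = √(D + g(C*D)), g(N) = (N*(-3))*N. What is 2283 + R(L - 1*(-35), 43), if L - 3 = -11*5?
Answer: 2283 + 4*I*√100190 ≈ 2283.0 + 1266.1*I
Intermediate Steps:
g(N) = -3*N² (g(N) = (-3*N)*N = -3*N²)
L = -52 (L = 3 - 11*5 = 3 - 55 = -52)
R(C, D) = √(D - 3*C²*D²)
2283 + R(L - 1*(-35), 43) = 2283 + √(43*(1 - 3*43*(-52 - 1*(-35))²)) = 2283 + √(43*(1 - 3*43*(-52 + 35)²)) = 2283 + √(43*(1 - 3*43*(-17)²)) = 2283 + √(43*(1 - 3*43*289)) = 2283 + √(43*(1 - 37281)) = 2283 + √(43*(-37280)) = 2283 + √(-1603040) = 2283 + 4*I*√100190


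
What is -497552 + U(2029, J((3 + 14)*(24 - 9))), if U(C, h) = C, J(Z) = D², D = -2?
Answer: -495523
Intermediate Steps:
J(Z) = 4 (J(Z) = (-2)² = 4)
-497552 + U(2029, J((3 + 14)*(24 - 9))) = -497552 + 2029 = -495523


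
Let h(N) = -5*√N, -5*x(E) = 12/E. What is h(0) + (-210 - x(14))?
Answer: -7344/35 ≈ -209.83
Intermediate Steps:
x(E) = -12/(5*E)
h(0) + (-210 - x(14)) = -5*√0 + (-210 - (-12)/(5*14)) = -5*0 + (-210 - (-12)/(5*14)) = 0 + (-210 - 1*(-6/35)) = 0 + (-210 + 6/35) = 0 - 7344/35 = -7344/35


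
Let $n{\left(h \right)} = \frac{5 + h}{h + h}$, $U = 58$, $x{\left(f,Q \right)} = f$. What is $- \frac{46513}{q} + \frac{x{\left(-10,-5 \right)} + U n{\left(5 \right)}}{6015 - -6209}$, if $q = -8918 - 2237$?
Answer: $\frac{35569397}{8522420} \approx 4.1736$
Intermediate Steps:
$n{\left(h \right)} = \frac{5 + h}{2 h}$
$q = -11155$
$- \frac{46513}{q} + \frac{x{\left(-10,-5 \right)} + U n{\left(5 \right)}}{6015 - -6209} = - \frac{46513}{-11155} + \frac{-10 + 58 \frac{5 + 5}{2 \cdot 5}}{6015 - -6209} = \left(-46513\right) \left(- \frac{1}{11155}\right) + \frac{-10 + 58 \cdot \frac{1}{2} \cdot \frac{1}{5} \cdot 10}{6015 + 6209} = \frac{46513}{11155} + \frac{-10 + 58 \cdot 1}{12224} = \frac{46513}{11155} + \left(-10 + 58\right) \frac{1}{12224} = \frac{46513}{11155} + 48 \cdot \frac{1}{12224} = \frac{46513}{11155} + \frac{3}{764} = \frac{35569397}{8522420}$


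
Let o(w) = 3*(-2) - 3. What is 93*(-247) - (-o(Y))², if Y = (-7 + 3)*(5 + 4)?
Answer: -23052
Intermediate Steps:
Y = -36 (Y = -4*9 = -36)
o(w) = -9 (o(w) = -6 - 3 = -9)
93*(-247) - (-o(Y))² = 93*(-247) - (-1*(-9))² = -22971 - 1*9² = -22971 - 1*81 = -22971 - 81 = -23052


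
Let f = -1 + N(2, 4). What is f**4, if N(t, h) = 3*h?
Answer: 14641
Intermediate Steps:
f = 11 (f = -1 + 3*4 = -1 + 12 = 11)
f**4 = 11**4 = 14641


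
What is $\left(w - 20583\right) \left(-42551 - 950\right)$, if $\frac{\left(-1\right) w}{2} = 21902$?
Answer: $2800898887$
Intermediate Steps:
$w = -43804$ ($w = \left(-2\right) 21902 = -43804$)
$\left(w - 20583\right) \left(-42551 - 950\right) = \left(-43804 - 20583\right) \left(-42551 - 950\right) = \left(-64387\right) \left(-43501\right) = 2800898887$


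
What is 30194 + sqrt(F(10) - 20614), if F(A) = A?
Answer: 30194 + 2*I*sqrt(5151) ≈ 30194.0 + 143.54*I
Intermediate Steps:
30194 + sqrt(F(10) - 20614) = 30194 + sqrt(10 - 20614) = 30194 + sqrt(-20604) = 30194 + 2*I*sqrt(5151)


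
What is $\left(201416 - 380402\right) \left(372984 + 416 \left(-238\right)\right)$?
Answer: $-49037868336$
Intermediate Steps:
$\left(201416 - 380402\right) \left(372984 + 416 \left(-238\right)\right) = - 178986 \left(372984 - 99008\right) = \left(-178986\right) 273976 = -49037868336$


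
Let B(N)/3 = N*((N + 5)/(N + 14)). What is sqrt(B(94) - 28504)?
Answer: I*sqrt(112982)/2 ≈ 168.06*I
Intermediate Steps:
B(N) = 3*N*(5 + N)/(14 + N) (B(N) = 3*(N*((N + 5)/(N + 14))) = 3*(N*((5 + N)/(14 + N))) = 3*(N*(5 + N)/(14 + N)) = 3*N*(5 + N)/(14 + N))
sqrt(B(94) - 28504) = sqrt(3*94*(5 + 94)/(14 + 94) - 28504) = sqrt(3*94*99/108 - 28504) = sqrt(3*94*(1/108)*99 - 28504) = sqrt(517/2 - 28504) = sqrt(-56491/2) = I*sqrt(112982)/2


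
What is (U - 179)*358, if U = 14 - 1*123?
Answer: -103104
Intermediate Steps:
U = -109 (U = 14 - 123 = -109)
(U - 179)*358 = (-109 - 179)*358 = -288*358 = -103104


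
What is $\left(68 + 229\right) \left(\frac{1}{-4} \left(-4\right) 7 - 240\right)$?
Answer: $-69201$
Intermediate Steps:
$\left(68 + 229\right) \left(\frac{1}{-4} \left(-4\right) 7 - 240\right) = 297 \left(\left(- \frac{1}{4}\right) \left(-4\right) 7 - 240\right) = 297 \left(1 \cdot 7 - 240\right) = 297 \left(7 - 240\right) = 297 \left(-233\right) = -69201$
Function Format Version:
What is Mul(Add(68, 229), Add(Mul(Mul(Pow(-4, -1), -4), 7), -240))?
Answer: -69201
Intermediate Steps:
Mul(Add(68, 229), Add(Mul(Mul(Pow(-4, -1), -4), 7), -240)) = Mul(297, Add(Mul(Mul(Rational(-1, 4), -4), 7), -240)) = Mul(297, Add(Mul(1, 7), -240)) = Mul(297, Add(7, -240)) = Mul(297, -233) = -69201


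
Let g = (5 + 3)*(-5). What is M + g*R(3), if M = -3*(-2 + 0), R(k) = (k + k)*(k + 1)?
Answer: -954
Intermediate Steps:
R(k) = 2*k*(1 + k) (R(k) = (2*k)*(1 + k) = 2*k*(1 + k))
g = -40 (g = 8*(-5) = -40)
M = 6 (M = -3*(-2) = 6)
M + g*R(3) = 6 - 80*3*(1 + 3) = 6 - 80*3*4 = 6 - 40*24 = 6 - 960 = -954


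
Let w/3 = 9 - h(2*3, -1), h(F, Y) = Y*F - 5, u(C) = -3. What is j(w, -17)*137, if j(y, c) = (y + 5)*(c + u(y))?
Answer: -178100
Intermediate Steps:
h(F, Y) = -5 + F*Y (h(F, Y) = F*Y - 5 = -5 + F*Y)
w = 60 (w = 3*(9 - (-5 + (2*3)*(-1))) = 3*(9 - (-5 + 6*(-1))) = 3*(9 - (-5 - 6)) = 3*(9 - 1*(-11)) = 3*(9 + 11) = 3*20 = 60)
j(y, c) = (-3 + c)*(5 + y) (j(y, c) = (y + 5)*(c - 3) = (5 + y)*(-3 + c) = (-3 + c)*(5 + y))
j(w, -17)*137 = (-15 - 3*60 + 5*(-17) - 17*60)*137 = (-15 - 180 - 85 - 1020)*137 = -1300*137 = -178100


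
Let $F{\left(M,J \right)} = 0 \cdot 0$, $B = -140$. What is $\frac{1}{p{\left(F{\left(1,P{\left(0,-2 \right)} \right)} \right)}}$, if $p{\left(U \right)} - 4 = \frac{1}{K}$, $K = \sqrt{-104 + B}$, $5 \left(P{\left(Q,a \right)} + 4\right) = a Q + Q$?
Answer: $\frac{976}{3905} + \frac{2 i \sqrt{61}}{3905} \approx 0.24994 + 0.0040001 i$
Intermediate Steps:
$P{\left(Q,a \right)} = -4 + \frac{Q}{5} + \frac{Q a}{5}$ ($P{\left(Q,a \right)} = -4 + \frac{a Q + Q}{5} = -4 + \frac{Q a + Q}{5} = -4 + \frac{Q + Q a}{5} = -4 + \left(\frac{Q}{5} + \frac{Q a}{5}\right) = -4 + \frac{Q}{5} + \frac{Q a}{5}$)
$F{\left(M,J \right)} = 0$
$K = 2 i \sqrt{61}$ ($K = \sqrt{-104 - 140} = \sqrt{-244} = 2 i \sqrt{61} \approx 15.62 i$)
$p{\left(U \right)} = 4 - \frac{i \sqrt{61}}{122}$ ($p{\left(U \right)} = 4 + \frac{1}{2 i \sqrt{61}} = 4 - \frac{i \sqrt{61}}{122}$)
$\frac{1}{p{\left(F{\left(1,P{\left(0,-2 \right)} \right)} \right)}} = \frac{1}{4 - \frac{i \sqrt{61}}{122}}$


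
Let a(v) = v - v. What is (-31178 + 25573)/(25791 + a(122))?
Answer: -5605/25791 ≈ -0.21732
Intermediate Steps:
a(v) = 0
(-31178 + 25573)/(25791 + a(122)) = (-31178 + 25573)/(25791 + 0) = -5605/25791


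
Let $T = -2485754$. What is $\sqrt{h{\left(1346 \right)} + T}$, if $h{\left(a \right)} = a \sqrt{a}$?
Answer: $\sqrt{-2485754 + 1346 \sqrt{1346}} \approx 1560.9 i$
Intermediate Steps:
$h{\left(a \right)} = a^{\frac{3}{2}}$
$\sqrt{h{\left(1346 \right)} + T} = \sqrt{1346^{\frac{3}{2}} - 2485754} = \sqrt{1346 \sqrt{1346} - 2485754} = \sqrt{-2485754 + 1346 \sqrt{1346}}$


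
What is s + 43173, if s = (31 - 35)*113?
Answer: 42721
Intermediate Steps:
s = -452 (s = -4*113 = -452)
s + 43173 = -452 + 43173 = 42721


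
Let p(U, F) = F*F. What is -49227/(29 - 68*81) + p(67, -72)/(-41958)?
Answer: 12574465/1419061 ≈ 8.8611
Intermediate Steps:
p(U, F) = F**2
-49227/(29 - 68*81) + p(67, -72)/(-41958) = -49227/(29 - 68*81) + (-72)**2/(-41958) = -49227/(29 - 5508) + 5184*(-1/41958) = -49227/(-5479) - 32/259 = -49227*(-1/5479) - 32/259 = 49227/5479 - 32/259 = 12574465/1419061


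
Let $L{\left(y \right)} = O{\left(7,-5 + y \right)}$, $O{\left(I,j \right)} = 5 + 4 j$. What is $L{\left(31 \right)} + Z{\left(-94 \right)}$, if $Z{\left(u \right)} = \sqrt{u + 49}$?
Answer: $109 + 3 i \sqrt{5} \approx 109.0 + 6.7082 i$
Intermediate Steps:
$Z{\left(u \right)} = \sqrt{49 + u}$
$L{\left(y \right)} = -15 + 4 y$ ($L{\left(y \right)} = 5 + 4 \left(-5 + y\right) = 5 + \left(-20 + 4 y\right) = -15 + 4 y$)
$L{\left(31 \right)} + Z{\left(-94 \right)} = \left(-15 + 4 \cdot 31\right) + \sqrt{49 - 94} = \left(-15 + 124\right) + \sqrt{-45} = 109 + 3 i \sqrt{5}$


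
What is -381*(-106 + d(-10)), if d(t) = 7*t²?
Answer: -226314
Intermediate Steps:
-381*(-106 + d(-10)) = -381*(-106 + 7*(-10)²) = -381*(-106 + 7*100) = -381*(-106 + 700) = -381*594 = -226314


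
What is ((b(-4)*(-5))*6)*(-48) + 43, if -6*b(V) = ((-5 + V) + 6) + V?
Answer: 1723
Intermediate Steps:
b(V) = -⅙ - V/3 (b(V) = -(((-5 + V) + 6) + V)/6 = -((1 + V) + V)/6 = -(1 + 2*V)/6 = -⅙ - V/3)
((b(-4)*(-5))*6)*(-48) + 43 = (((-⅙ - ⅓*(-4))*(-5))*6)*(-48) + 43 = (((-⅙ + 4/3)*(-5))*6)*(-48) + 43 = (((7/6)*(-5))*6)*(-48) + 43 = -35/6*6*(-48) + 43 = -35*(-48) + 43 = 1680 + 43 = 1723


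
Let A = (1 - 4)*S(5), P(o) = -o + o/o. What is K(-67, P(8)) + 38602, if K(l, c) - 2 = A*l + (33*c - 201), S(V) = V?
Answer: 39177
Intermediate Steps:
P(o) = 1 - o (P(o) = -o + 1 = 1 - o)
A = -15 (A = (1 - 4)*5 = -3*5 = -15)
K(l, c) = -199 - 15*l + 33*c (K(l, c) = 2 + (-15*l + (33*c - 201)) = 2 + (-15*l + (-201 + 33*c)) = 2 + (-201 - 15*l + 33*c) = -199 - 15*l + 33*c)
K(-67, P(8)) + 38602 = (-199 - 15*(-67) + 33*(1 - 1*8)) + 38602 = (-199 + 1005 + 33*(1 - 8)) + 38602 = (-199 + 1005 + 33*(-7)) + 38602 = (-199 + 1005 - 231) + 38602 = 575 + 38602 = 39177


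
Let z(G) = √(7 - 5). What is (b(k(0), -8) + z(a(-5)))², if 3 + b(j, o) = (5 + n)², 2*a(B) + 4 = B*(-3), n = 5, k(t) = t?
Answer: (97 + √2)² ≈ 9685.4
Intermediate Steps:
a(B) = -2 - 3*B/2 (a(B) = -2 + (B*(-3))/2 = -2 + (-3*B)/2 = -2 - 3*B/2)
z(G) = √2
b(j, o) = 97 (b(j, o) = -3 + (5 + 5)² = -3 + 10² = -3 + 100 = 97)
(b(k(0), -8) + z(a(-5)))² = (97 + √2)²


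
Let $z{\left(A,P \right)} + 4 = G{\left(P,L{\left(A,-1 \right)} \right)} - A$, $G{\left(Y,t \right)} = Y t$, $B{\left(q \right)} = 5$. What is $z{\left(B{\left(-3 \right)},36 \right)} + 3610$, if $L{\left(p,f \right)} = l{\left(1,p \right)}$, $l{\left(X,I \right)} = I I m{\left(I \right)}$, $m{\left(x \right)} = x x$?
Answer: $26101$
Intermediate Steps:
$m{\left(x \right)} = x^{2}$
$l{\left(X,I \right)} = I^{4}$ ($l{\left(X,I \right)} = I I I^{2} = I^{2} I^{2} = I^{4}$)
$L{\left(p,f \right)} = p^{4}$
$z{\left(A,P \right)} = -4 - A + P A^{4}$ ($z{\left(A,P \right)} = -4 + \left(P A^{4} - A\right) = -4 + \left(- A + P A^{4}\right) = -4 - A + P A^{4}$)
$z{\left(B{\left(-3 \right)},36 \right)} + 3610 = \left(-4 - 5 + 36 \cdot 5^{4}\right) + 3610 = \left(-4 - 5 + 36 \cdot 625\right) + 3610 = \left(-4 - 5 + 22500\right) + 3610 = 22491 + 3610 = 26101$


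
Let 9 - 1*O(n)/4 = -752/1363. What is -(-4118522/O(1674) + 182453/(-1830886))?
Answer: 27334498250274/253577711 ≈ 1.0780e+5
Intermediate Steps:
O(n) = 1108/29 (O(n) = 36 - (-3008)/1363 = 36 - 4*(-16/29) = 36 + 64/29 = 1108/29)
-(-4118522/O(1674) + 182453/(-1830886)) = -(-4118522/1108/29 + 182453/(-1830886)) = -(-4118522*29/1108 + 182453*(-1/1830886)) = -(-59718569/554 - 182453/1830886) = -1*(-27334498250274/253577711) = 27334498250274/253577711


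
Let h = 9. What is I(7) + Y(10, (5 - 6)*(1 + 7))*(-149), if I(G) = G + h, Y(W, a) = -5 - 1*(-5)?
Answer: 16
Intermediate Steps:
Y(W, a) = 0 (Y(W, a) = -5 + 5 = 0)
I(G) = 9 + G (I(G) = G + 9 = 9 + G)
I(7) + Y(10, (5 - 6)*(1 + 7))*(-149) = (9 + 7) + 0*(-149) = 16 + 0 = 16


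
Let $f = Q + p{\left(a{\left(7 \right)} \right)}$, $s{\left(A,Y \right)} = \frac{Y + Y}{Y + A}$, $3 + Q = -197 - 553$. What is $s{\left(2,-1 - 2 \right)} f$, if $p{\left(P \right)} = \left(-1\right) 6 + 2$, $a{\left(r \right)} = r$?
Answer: $-4542$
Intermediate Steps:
$Q = -753$ ($Q = -3 - 750 = -753$)
$s{\left(A,Y \right)} = \frac{2 Y}{A + Y}$
$p{\left(P \right)} = -4$ ($p{\left(P \right)} = -6 + 2 = -4$)
$f = -757$ ($f = -753 - 4 = -757$)
$s{\left(2,-1 - 2 \right)} f = \frac{2 \left(-1 - 2\right)}{2 - 3} \left(-757\right) = 2 \left(-3\right) \frac{1}{2 - 3} \left(-757\right) = 2 \left(-3\right) \frac{1}{-1} \left(-757\right) = 2 \left(-3\right) \left(-1\right) \left(-757\right) = 6 \left(-757\right) = -4542$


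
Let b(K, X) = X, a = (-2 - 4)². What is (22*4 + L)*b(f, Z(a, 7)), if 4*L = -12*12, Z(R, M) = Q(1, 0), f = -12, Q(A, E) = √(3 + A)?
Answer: 104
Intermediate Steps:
a = 36 (a = (-6)² = 36)
Z(R, M) = 2 (Z(R, M) = √(3 + 1) = √4 = 2)
L = -36 (L = (-12*12)/4 = (¼)*(-144) = -36)
(22*4 + L)*b(f, Z(a, 7)) = (22*4 - 36)*2 = (88 - 36)*2 = 52*2 = 104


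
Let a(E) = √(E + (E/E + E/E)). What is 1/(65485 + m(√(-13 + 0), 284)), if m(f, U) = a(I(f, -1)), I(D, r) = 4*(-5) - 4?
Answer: 65485/4288285247 - I*√22/4288285247 ≈ 1.5271e-5 - 1.0938e-9*I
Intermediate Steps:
I(D, r) = -24 (I(D, r) = -20 - 4 = -24)
a(E) = √(2 + E) (a(E) = √(E + (1 + 1)) = √(E + 2) = √(2 + E))
m(f, U) = I*√22 (m(f, U) = √(2 - 24) = √(-22) = I*√22)
1/(65485 + m(√(-13 + 0), 284)) = 1/(65485 + I*√22)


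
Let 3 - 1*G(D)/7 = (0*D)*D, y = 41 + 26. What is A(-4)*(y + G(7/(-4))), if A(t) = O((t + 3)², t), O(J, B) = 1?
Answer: 88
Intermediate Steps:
A(t) = 1
y = 67
G(D) = 21 (G(D) = 21 - 7*0*D*D = 21 - 0*D = 21 - 7*0 = 21 + 0 = 21)
A(-4)*(y + G(7/(-4))) = 1*(67 + 21) = 1*88 = 88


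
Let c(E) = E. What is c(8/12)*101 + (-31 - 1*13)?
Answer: 70/3 ≈ 23.333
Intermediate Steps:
c(8/12)*101 + (-31 - 1*13) = (8/12)*101 + (-31 - 1*13) = (8*(1/12))*101 + (-31 - 13) = (⅔)*101 - 44 = 202/3 - 44 = 70/3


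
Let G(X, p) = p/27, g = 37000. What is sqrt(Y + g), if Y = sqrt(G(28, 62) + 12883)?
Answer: sqrt(333000 + sqrt(1043709))/3 ≈ 192.65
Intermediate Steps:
G(X, p) = p/27 (G(X, p) = p*(1/27) = p/27)
Y = sqrt(1043709)/9 (Y = sqrt((1/27)*62 + 12883) = sqrt(62/27 + 12883) = sqrt(347903/27) = sqrt(1043709)/9 ≈ 113.51)
sqrt(Y + g) = sqrt(sqrt(1043709)/9 + 37000) = sqrt(37000 + sqrt(1043709)/9)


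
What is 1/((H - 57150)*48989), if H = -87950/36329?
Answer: -36329/101715385506700 ≈ -3.5716e-10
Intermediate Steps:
H = -87950/36329 (H = -87950*1/36329 = -87950/36329 ≈ -2.4209)
1/((H - 57150)*48989) = 1/(-87950/36329 - 57150*48989) = (1/48989)/(-2076290300/36329) = -36329/2076290300*1/48989 = -36329/101715385506700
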